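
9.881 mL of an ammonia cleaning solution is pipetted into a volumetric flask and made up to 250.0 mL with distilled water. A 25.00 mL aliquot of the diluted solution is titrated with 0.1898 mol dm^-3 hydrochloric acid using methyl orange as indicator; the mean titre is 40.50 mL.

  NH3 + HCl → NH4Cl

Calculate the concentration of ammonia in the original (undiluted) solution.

n(HCl) = 0.04050 × 0.1898 = 7.687 × 10^-3 mol
n(NH3) in the aliquot = 7.687 × 10^-3 mol (1:1 ratio)
[NH3]_dilute = 7.687 × 10^-3 / 0.02500 = 0.3075 mol/L
Dilution factor = 250.0 / 9.881 = 25.30
[NH3]_stock = 0.3075 × 25.30 = 7.779 mol/L

7.779 mol/L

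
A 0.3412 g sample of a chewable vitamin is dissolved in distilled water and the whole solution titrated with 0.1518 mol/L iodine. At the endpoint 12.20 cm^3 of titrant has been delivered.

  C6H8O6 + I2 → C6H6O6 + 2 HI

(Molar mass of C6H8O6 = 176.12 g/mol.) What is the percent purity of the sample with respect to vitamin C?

95.59 %

n(I2) = 0.01220 L × 0.1518 mol/L = 1.852 × 10^-3 mol
n(C6H8O6) = 1.852 × 10^-3 mol (1:1 ratio)
mass of C6H8O6 = 1.852 × 10^-3 × 176.12 g/mol = 0.3262 g
% C6H8O6 = 0.3262 / 0.3412 × 100 = 95.59 %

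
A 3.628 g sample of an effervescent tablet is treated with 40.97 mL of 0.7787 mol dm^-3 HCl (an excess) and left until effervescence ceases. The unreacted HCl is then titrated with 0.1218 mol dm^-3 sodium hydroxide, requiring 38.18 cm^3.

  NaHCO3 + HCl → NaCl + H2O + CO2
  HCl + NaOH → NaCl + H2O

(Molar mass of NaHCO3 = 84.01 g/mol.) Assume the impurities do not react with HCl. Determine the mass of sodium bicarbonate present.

2.290 g

n(HCl) added = 0.04097 × 0.7787 = 0.03190 mol
n(NaOH) used in back-titration = 0.03818 × 0.1218 = 4.650 × 10^-3 mol
n(HCl) left over = 4.650 × 10^-3 mol (1:1 ratio)
n(HCl) consumed by analyte = 0.03190 − 4.650 × 10^-3 = 0.02725 mol
n(NaHCO3) = 0.02725 mol (1:1 ratio)
mass of NaHCO3 = 0.02725 × 84.01 = 2.290 g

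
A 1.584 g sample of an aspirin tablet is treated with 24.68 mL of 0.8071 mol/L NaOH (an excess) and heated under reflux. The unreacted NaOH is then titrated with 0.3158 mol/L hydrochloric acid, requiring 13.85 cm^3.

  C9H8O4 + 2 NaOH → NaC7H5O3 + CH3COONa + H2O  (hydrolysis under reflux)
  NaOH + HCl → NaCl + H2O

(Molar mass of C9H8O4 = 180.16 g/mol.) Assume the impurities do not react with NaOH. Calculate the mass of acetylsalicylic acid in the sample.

1.400 g

n(NaOH) added = 0.02468 × 0.8071 = 0.01992 mol
n(HCl) used in back-titration = 0.01385 × 0.3158 = 4.374 × 10^-3 mol
n(NaOH) left over = 4.374 × 10^-3 mol (1:1 ratio)
n(NaOH) consumed by analyte = 0.01992 − 4.374 × 10^-3 = 0.01555 mol
From the 1:2 ratio, n(C9H8O4) = 1/2 × 0.01555 = 7.773 × 10^-3 mol
mass of C9H8O4 = 7.773 × 10^-3 × 180.16 = 1.400 g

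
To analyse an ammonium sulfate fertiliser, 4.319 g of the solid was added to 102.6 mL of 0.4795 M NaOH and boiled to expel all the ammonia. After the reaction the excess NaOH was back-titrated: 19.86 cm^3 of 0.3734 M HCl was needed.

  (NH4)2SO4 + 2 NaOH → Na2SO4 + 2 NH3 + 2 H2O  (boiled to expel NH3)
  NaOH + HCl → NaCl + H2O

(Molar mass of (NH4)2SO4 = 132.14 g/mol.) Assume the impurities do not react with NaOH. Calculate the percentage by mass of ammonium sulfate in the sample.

63.91 %

n(NaOH) added = 0.1026 × 0.4795 = 0.04920 mol
n(HCl) used in back-titration = 0.01986 × 0.3734 = 7.416 × 10^-3 mol
n(NaOH) left over = 7.416 × 10^-3 mol (1:1 ratio)
n(NaOH) consumed by analyte = 0.04920 − 7.416 × 10^-3 = 0.04178 mol
From the 1:2 ratio, n((NH4)2SO4) = 1/2 × 0.04178 = 0.02089 mol
mass of (NH4)2SO4 = 0.02089 × 132.14 = 2.760 g
% (NH4)2SO4 = 2.760 / 4.319 × 100 = 63.91 %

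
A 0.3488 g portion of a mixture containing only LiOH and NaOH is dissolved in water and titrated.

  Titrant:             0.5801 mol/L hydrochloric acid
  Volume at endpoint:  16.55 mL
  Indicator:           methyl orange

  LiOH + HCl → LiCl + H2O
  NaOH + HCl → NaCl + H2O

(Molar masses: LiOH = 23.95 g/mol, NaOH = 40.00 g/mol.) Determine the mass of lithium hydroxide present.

n(HCl) = 0.01655 × 0.5801 = 9.601 × 10^-3 mol
Let x = n(LiOH), y = n(NaOH).
Titrant: 1x + 1y = 9.601 × 10^-3;  mass: 23.95x + 40.00y = 0.3488
Solving, x = 2.195 × 10^-3 mol, y = 7.406 × 10^-3 mol
mass of LiOH = 2.195 × 10^-3 × 23.95 = 0.05256 g

0.05256 g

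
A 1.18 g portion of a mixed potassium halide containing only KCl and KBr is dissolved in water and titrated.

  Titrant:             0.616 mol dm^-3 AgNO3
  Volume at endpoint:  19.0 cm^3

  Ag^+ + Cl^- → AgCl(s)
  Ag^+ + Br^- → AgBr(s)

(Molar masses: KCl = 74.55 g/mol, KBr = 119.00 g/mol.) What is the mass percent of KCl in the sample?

30.2 %

n(AgNO3) = 0.0190 × 0.616 = 0.0117 mol
Let x = n(KCl), y = n(KBr).
Titrant: 1x + 1y = 0.0117;  mass: 74.55x + 119.00y = 1.18
Solving, x = 4.79 × 10^-3 mol, y = 6.92 × 10^-3 mol
mass of KCl = 4.79 × 10^-3 × 74.55 = 0.357 g
% KCl = 0.357 / 1.18 × 100 = 30.2 %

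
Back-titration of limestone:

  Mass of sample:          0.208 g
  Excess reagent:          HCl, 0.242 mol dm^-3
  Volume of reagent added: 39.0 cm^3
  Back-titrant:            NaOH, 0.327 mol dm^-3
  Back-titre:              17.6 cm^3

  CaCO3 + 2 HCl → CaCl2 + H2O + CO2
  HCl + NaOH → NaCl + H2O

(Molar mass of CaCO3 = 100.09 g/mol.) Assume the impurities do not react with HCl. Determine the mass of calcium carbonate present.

n(HCl) added = 0.0390 × 0.242 = 9.44 × 10^-3 mol
n(NaOH) used in back-titration = 0.0176 × 0.327 = 5.76 × 10^-3 mol
n(HCl) left over = 5.76 × 10^-3 mol (1:1 ratio)
n(HCl) consumed by analyte = 9.44 × 10^-3 − 5.76 × 10^-3 = 3.68 × 10^-3 mol
From the 1:2 ratio, n(CaCO3) = 1/2 × 3.68 × 10^-3 = 1.84 × 10^-3 mol
mass of CaCO3 = 1.84 × 10^-3 × 100.09 = 0.184 g

0.184 g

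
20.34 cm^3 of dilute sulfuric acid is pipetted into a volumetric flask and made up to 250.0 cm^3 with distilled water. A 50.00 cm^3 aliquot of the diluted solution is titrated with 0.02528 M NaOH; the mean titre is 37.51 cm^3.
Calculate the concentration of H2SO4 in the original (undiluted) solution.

0.1166 M

H2SO4 + 2 NaOH → Na2SO4 + 2 H2O
n(NaOH) = 0.03751 × 0.02528 = 9.483 × 10^-4 mol
From the 1:2 ratio, n(H2SO4) in the aliquot = 1/2 × 9.483 × 10^-4 = 4.741 × 10^-4 mol
[H2SO4]_dilute = 4.741 × 10^-4 / 0.05000 = 0.009483 mol/L
Dilution factor = 250.0 / 20.34 = 12.29
[H2SO4]_stock = 0.009483 × 12.29 = 0.1166 mol/L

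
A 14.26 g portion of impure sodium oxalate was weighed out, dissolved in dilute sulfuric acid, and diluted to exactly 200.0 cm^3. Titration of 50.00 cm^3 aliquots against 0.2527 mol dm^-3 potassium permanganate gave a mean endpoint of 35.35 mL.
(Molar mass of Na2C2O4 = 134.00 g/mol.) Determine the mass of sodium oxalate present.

11.97 g

2 MnO4^- + 5 C2O4^2- + 16 H^+ → 2 Mn^2+ + 10 CO2 + 8 H2O
n(KMnO4) per titration = 0.03535 × 0.2527 = 8.933 × 10^-3 mol
From the 5:2 ratio, n(Na2C2O4) in each aliquot = 5/2 × 8.933 × 10^-3 = 0.02233 mol
n(Na2C2O4) in the whole flask = 0.02233 × 200.0/50.00 = 0.08933 mol
mass of Na2C2O4 = 0.08933 × 134.00 = 11.97 g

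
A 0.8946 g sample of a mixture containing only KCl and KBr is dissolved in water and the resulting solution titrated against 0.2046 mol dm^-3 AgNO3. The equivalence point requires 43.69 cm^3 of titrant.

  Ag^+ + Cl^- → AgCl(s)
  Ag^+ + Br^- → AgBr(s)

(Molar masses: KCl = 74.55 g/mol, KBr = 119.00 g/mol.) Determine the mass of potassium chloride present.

0.2837 g

n(AgNO3) = 0.04369 × 0.2046 = 8.939 × 10^-3 mol
Let x = n(KCl), y = n(KBr).
Titrant: 1x + 1y = 8.939 × 10^-3;  mass: 74.55x + 119.00y = 0.8946
Solving, x = 3.805 × 10^-3 mol, y = 5.134 × 10^-3 mol
mass of KCl = 3.805 × 10^-3 × 74.55 = 0.2837 g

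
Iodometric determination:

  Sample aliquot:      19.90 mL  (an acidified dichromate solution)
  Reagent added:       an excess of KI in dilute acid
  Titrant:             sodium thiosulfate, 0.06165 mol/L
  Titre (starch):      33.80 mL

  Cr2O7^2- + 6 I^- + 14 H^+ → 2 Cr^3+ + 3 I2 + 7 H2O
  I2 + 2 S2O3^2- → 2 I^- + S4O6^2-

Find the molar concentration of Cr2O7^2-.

n(S2O3^2-) = 0.03380 × 0.06165 = 2.084 × 10^-3 mol
n(I2) = n(S2O3^2-)/2 = 1.042 × 10^-3 mol
From the 1:3 ratio, n(Cr2O7^2-) in the aliquot = 1/3 × 1.042 × 10^-3 = 3.473 × 10^-4 mol
[Cr2O7^2-] = 3.473 × 10^-4 / 0.01990 = 0.01745 mol/L

0.01745 mol/L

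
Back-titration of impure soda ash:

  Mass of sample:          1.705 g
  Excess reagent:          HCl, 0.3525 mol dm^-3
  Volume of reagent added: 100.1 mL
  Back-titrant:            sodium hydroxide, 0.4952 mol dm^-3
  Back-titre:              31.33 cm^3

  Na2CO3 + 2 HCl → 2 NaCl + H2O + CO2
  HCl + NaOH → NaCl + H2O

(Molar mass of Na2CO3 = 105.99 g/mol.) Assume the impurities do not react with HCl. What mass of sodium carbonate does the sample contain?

n(HCl) added = 0.1001 × 0.3525 = 0.03529 mol
n(NaOH) used in back-titration = 0.03133 × 0.4952 = 0.01551 mol
n(HCl) left over = 0.01551 mol (1:1 ratio)
n(HCl) consumed by analyte = 0.03529 − 0.01551 = 0.01977 mol
From the 1:2 ratio, n(Na2CO3) = 1/2 × 0.01977 = 9.885 × 10^-3 mol
mass of Na2CO3 = 9.885 × 10^-3 × 105.99 = 1.048 g

1.048 g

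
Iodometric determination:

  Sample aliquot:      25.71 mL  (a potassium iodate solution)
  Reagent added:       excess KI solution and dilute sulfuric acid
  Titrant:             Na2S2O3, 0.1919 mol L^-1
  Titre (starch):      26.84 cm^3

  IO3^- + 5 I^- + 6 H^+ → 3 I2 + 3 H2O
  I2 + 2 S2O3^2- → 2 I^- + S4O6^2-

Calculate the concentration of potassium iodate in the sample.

n(S2O3^2-) = 0.02684 × 0.1919 = 5.151 × 10^-3 mol
n(I2) = n(S2O3^2-)/2 = 2.575 × 10^-3 mol
From the 1:3 ratio, n(IO3^-) in the aliquot = 1/3 × 2.575 × 10^-3 = 8.584 × 10^-4 mol
[IO3^-] = 8.584 × 10^-4 / 0.02571 = 0.03339 mol/L

0.03339 mol/L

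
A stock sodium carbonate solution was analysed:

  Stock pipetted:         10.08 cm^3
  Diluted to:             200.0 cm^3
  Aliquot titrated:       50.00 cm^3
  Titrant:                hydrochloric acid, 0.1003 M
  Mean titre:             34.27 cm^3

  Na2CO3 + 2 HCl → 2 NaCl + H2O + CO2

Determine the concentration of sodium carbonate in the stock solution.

0.6820 M

n(HCl) = 0.03427 × 0.1003 = 3.437 × 10^-3 mol
From the 1:2 ratio, n(Na2CO3) in the aliquot = 1/2 × 3.437 × 10^-3 = 1.719 × 10^-3 mol
[Na2CO3]_dilute = 1.719 × 10^-3 / 0.05000 = 0.03437 mol/L
Dilution factor = 200.0 / 10.08 = 19.84
[Na2CO3]_stock = 0.03437 × 19.84 = 0.6820 mol/L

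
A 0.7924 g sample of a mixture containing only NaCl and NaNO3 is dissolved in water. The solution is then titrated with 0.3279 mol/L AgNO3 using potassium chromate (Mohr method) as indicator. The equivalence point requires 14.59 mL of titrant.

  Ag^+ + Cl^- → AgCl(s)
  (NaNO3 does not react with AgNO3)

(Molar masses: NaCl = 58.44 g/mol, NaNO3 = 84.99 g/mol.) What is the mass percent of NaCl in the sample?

35.28 %

n(AgNO3) = 0.01459 × 0.3279 = 4.784 × 10^-3 mol
Let x = n(NaCl), y = n(NaNO3).
Titrant: 1x = 4.784 × 10^-3;  mass: 58.44x + 84.99y = 0.7924
Solving, x = 4.784 × 10^-3 mol, y = 6.034 × 10^-3 mol
mass of NaCl = 4.784 × 10^-3 × 58.44 = 0.2796 g
% NaCl = 0.2796 / 0.7924 × 100 = 35.28 %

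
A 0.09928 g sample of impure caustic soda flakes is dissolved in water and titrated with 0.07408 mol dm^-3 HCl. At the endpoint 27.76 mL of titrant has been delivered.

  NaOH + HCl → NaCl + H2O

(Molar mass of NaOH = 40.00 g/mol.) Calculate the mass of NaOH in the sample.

0.08226 g

n(HCl) = 0.02776 L × 0.07408 mol/L = 2.056 × 10^-3 mol
n(NaOH) = 2.056 × 10^-3 mol (1:1 ratio)
mass of NaOH = 2.056 × 10^-3 × 40.00 g/mol = 0.08226 g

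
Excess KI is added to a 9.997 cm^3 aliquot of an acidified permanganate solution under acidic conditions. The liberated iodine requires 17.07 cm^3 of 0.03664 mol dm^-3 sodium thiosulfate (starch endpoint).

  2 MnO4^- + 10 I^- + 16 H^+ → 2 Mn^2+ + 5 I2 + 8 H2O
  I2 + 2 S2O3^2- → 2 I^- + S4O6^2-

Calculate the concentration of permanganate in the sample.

n(S2O3^2-) = 0.01707 × 0.03664 = 6.254 × 10^-4 mol
n(I2) = n(S2O3^2-)/2 = 3.127 × 10^-4 mol
From the 2:5 ratio, n(MnO4^-) in the aliquot = 2/5 × 3.127 × 10^-4 = 1.251 × 10^-4 mol
[MnO4^-] = 1.251 × 10^-4 / 0.009997 = 0.01251 mol/L

0.01251 mol/L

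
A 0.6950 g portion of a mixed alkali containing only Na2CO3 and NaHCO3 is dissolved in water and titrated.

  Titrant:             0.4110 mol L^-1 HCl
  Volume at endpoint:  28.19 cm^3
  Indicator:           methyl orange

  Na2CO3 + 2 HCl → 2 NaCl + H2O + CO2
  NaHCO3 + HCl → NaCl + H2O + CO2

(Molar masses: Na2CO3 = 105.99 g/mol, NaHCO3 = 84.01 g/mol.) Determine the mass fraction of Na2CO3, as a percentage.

n(HCl) = 0.02819 × 0.4110 = 0.01159 mol
Let x = n(Na2CO3), y = n(NaHCO3).
Titrant: 2x + 1y = 0.01159;  mass: 105.99x + 84.01y = 0.6950
Solving, x = 4.487 × 10^-3 mol, y = 2.611 × 10^-3 mol
mass of Na2CO3 = 4.487 × 10^-3 × 105.99 = 0.4756 g
% Na2CO3 = 0.4756 / 0.6950 × 100 = 68.43 %

68.43 %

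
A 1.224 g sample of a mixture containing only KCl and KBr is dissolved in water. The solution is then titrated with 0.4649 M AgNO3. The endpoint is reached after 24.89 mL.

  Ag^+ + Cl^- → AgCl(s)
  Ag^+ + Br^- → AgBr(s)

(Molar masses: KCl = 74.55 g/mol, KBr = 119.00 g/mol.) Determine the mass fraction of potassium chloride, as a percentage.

20.96 %

n(AgNO3) = 0.02489 × 0.4649 = 0.01157 mol
Let x = n(KCl), y = n(KBr).
Titrant: 1x + 1y = 0.01157;  mass: 74.55x + 119.00y = 1.224
Solving, x = 3.442 × 10^-3 mol, y = 8.129 × 10^-3 mol
mass of KCl = 3.442 × 10^-3 × 74.55 = 0.2566 g
% KCl = 0.2566 / 1.224 × 100 = 20.96 %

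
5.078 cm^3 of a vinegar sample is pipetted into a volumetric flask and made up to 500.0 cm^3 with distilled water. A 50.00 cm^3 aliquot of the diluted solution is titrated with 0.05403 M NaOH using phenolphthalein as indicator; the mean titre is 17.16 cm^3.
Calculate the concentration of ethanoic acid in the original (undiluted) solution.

1.826 M

CH3COOH + NaOH → CH3COONa + H2O
n(NaOH) = 0.01716 × 0.05403 = 9.272 × 10^-4 mol
n(CH3COOH) in the aliquot = 9.272 × 10^-4 mol (1:1 ratio)
[CH3COOH]_dilute = 9.272 × 10^-4 / 0.05000 = 0.01854 mol/L
Dilution factor = 500.0 / 5.078 = 98.46
[CH3COOH]_stock = 0.01854 × 98.46 = 1.826 mol/L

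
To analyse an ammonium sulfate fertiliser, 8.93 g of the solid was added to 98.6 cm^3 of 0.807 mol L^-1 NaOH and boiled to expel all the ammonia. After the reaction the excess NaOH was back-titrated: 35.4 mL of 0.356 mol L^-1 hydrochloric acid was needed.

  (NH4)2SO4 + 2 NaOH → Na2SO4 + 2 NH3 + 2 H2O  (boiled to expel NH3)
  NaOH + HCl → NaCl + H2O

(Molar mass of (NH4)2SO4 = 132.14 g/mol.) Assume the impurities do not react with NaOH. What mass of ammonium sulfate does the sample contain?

4.42 g

n(NaOH) added = 0.0986 × 0.807 = 0.0796 mol
n(HCl) used in back-titration = 0.0354 × 0.356 = 0.0126 mol
n(NaOH) left over = 0.0126 mol (1:1 ratio)
n(NaOH) consumed by analyte = 0.0796 − 0.0126 = 0.0670 mol
From the 1:2 ratio, n((NH4)2SO4) = 1/2 × 0.0670 = 0.0335 mol
mass of (NH4)2SO4 = 0.0335 × 132.14 = 4.42 g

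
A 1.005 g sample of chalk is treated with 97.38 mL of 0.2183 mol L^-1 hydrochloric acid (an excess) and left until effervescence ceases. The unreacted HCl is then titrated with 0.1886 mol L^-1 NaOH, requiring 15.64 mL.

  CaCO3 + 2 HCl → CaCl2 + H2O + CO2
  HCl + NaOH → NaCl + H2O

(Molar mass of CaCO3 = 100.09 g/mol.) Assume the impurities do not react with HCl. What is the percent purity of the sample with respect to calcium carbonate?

n(HCl) added = 0.09738 × 0.2183 = 0.02126 mol
n(NaOH) used in back-titration = 0.01564 × 0.1886 = 2.950 × 10^-3 mol
n(HCl) left over = 2.950 × 10^-3 mol (1:1 ratio)
n(HCl) consumed by analyte = 0.02126 − 2.950 × 10^-3 = 0.01831 mol
From the 1:2 ratio, n(CaCO3) = 1/2 × 0.01831 = 9.154 × 10^-3 mol
mass of CaCO3 = 9.154 × 10^-3 × 100.09 = 0.9162 g
% CaCO3 = 0.9162 / 1.005 × 100 = 91.17 %

91.17 %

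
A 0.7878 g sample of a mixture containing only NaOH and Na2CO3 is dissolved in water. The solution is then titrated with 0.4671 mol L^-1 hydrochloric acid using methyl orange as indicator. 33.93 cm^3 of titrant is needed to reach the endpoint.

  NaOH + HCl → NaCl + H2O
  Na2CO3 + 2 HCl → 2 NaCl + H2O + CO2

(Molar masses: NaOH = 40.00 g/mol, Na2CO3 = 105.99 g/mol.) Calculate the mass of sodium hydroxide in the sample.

n(HCl) = 0.03393 × 0.4671 = 0.01585 mol
Let x = n(NaOH), y = n(Na2CO3).
Titrant: 1x + 2y = 0.01585;  mass: 40.00x + 105.99y = 0.7878
Solving, x = 4.009 × 10^-3 mol, y = 5.920 × 10^-3 mol
mass of NaOH = 4.009 × 10^-3 × 40.00 = 0.1604 g

0.1604 g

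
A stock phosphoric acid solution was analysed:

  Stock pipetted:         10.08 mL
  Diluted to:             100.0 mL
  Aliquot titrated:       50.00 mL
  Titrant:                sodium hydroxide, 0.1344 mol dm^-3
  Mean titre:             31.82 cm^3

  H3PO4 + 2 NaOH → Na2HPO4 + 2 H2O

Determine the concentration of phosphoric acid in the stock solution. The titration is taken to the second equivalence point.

n(NaOH) = 0.03182 × 0.1344 = 4.277 × 10^-3 mol
From the 1:2 ratio, n(H3PO4) in the aliquot = 1/2 × 4.277 × 10^-3 = 2.138 × 10^-3 mol
[H3PO4]_dilute = 2.138 × 10^-3 / 0.05000 = 0.04277 mol/L
Dilution factor = 100.0 / 10.08 = 9.921
[H3PO4]_stock = 0.04277 × 9.921 = 0.4243 mol/L

0.4243 mol/L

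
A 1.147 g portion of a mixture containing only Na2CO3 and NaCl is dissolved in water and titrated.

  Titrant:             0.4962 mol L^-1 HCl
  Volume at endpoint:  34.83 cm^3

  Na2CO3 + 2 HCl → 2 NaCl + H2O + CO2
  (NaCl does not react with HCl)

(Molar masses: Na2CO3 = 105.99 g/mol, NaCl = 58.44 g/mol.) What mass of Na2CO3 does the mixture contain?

0.9159 g

n(HCl) = 0.03483 × 0.4962 = 0.01728 mol
Let x = n(Na2CO3), y = n(NaCl).
Titrant: 2x = 0.01728;  mass: 105.99x + 58.44y = 1.147
Solving, x = 8.641 × 10^-3 mol, y = 3.955 × 10^-3 mol
mass of Na2CO3 = 8.641 × 10^-3 × 105.99 = 0.9159 g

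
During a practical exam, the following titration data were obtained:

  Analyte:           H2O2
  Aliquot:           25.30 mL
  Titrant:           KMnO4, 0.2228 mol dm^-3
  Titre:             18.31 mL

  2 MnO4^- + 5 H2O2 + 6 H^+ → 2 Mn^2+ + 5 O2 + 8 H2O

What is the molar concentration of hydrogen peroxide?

0.4031 mol/L

n(KMnO4) = 0.01831 L × 0.2228 mol/L = 4.079 × 10^-3 mol
From the 5:2 mole ratio, n(H2O2) = 5/2 × 4.079 × 10^-3 = 0.01020 mol
[H2O2] = 0.01020 mol / 0.02530 L = 0.4031 mol/L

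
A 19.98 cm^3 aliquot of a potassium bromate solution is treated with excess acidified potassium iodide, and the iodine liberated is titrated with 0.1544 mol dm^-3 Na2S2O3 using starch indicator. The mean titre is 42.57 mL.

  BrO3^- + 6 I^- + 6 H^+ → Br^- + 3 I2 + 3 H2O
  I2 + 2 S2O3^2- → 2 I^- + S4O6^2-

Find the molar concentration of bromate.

n(S2O3^2-) = 0.04257 × 0.1544 = 6.573 × 10^-3 mol
n(I2) = n(S2O3^2-)/2 = 3.286 × 10^-3 mol
From the 1:3 ratio, n(BrO3^-) in the aliquot = 1/3 × 3.286 × 10^-3 = 1.095 × 10^-3 mol
[BrO3^-] = 1.095 × 10^-3 / 0.01998 = 0.05483 mol/L

0.05483 mol/L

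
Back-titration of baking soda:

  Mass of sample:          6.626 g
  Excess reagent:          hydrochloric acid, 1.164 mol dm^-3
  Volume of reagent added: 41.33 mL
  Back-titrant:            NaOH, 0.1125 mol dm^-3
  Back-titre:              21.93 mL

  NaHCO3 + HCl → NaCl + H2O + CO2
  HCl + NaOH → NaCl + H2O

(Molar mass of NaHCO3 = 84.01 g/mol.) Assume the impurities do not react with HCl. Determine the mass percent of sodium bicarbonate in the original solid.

57.87 %

n(HCl) added = 0.04133 × 1.164 = 0.04811 mol
n(NaOH) used in back-titration = 0.02193 × 0.1125 = 2.467 × 10^-3 mol
n(HCl) left over = 2.467 × 10^-3 mol (1:1 ratio)
n(HCl) consumed by analyte = 0.04811 − 2.467 × 10^-3 = 0.04564 mol
n(NaHCO3) = 0.04564 mol (1:1 ratio)
mass of NaHCO3 = 0.04564 × 84.01 = 3.834 g
% NaHCO3 = 3.834 / 6.626 × 100 = 57.87 %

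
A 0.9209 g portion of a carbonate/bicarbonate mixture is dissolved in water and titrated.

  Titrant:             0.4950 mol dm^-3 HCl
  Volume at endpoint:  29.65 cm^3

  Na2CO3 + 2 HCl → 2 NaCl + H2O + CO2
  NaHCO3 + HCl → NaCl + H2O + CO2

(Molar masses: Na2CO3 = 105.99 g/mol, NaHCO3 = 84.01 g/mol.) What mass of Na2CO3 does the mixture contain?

n(HCl) = 0.02965 × 0.4950 = 0.01468 mol
Let x = n(Na2CO3), y = n(NaHCO3).
Titrant: 2x + 1y = 0.01468;  mass: 105.99x + 84.01y = 0.9209
Solving, x = 5.031 × 10^-3 mol, y = 4.614 × 10^-3 mol
mass of Na2CO3 = 5.031 × 10^-3 × 105.99 = 0.5333 g

0.5333 g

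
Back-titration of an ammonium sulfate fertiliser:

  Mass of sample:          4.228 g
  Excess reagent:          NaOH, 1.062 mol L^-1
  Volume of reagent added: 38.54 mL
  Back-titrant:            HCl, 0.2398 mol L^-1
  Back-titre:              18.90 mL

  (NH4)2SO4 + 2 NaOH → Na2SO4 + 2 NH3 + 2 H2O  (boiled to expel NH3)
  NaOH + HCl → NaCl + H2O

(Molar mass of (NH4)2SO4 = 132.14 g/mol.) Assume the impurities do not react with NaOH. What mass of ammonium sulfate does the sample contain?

2.405 g

n(NaOH) added = 0.03854 × 1.062 = 0.04093 mol
n(HCl) used in back-titration = 0.01890 × 0.2398 = 4.532 × 10^-3 mol
n(NaOH) left over = 4.532 × 10^-3 mol (1:1 ratio)
n(NaOH) consumed by analyte = 0.04093 − 4.532 × 10^-3 = 0.03640 mol
From the 1:2 ratio, n((NH4)2SO4) = 1/2 × 0.03640 = 0.01820 mol
mass of (NH4)2SO4 = 0.01820 × 132.14 = 2.405 g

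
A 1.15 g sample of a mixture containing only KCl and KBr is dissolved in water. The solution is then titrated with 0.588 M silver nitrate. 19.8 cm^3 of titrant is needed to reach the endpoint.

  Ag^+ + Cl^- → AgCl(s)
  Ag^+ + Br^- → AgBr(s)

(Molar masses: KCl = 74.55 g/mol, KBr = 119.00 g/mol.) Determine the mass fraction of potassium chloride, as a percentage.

n(AgNO3) = 0.0198 × 0.588 = 0.0116 mol
Let x = n(KCl), y = n(KBr).
Titrant: 1x + 1y = 0.0116;  mass: 74.55x + 119.00y = 1.15
Solving, x = 5.30 × 10^-3 mol, y = 6.35 × 10^-3 mol
mass of KCl = 5.30 × 10^-3 × 74.55 = 0.395 g
% KCl = 0.395 / 1.15 × 100 = 34.3 %

34.3 %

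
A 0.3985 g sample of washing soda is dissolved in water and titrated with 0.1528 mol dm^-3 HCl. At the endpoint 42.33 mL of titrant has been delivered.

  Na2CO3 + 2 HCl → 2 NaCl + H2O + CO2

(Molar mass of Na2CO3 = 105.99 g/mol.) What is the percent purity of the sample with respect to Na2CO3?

86.02 %

n(HCl) = 0.04233 L × 0.1528 mol/L = 6.468 × 10^-3 mol
From the 1:2 ratio, n(Na2CO3) = 1/2 × 6.468 × 10^-3 = 3.234 × 10^-3 mol
mass of Na2CO3 = 3.234 × 10^-3 × 105.99 g/mol = 0.3428 g
% Na2CO3 = 0.3428 / 0.3985 × 100 = 86.02 %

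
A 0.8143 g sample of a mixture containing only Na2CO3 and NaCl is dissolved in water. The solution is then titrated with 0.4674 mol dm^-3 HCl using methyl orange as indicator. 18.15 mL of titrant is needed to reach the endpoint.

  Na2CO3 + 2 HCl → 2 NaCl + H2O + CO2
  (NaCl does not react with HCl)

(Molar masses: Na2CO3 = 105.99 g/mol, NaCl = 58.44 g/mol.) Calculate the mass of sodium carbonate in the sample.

n(HCl) = 0.01815 × 0.4674 = 8.483 × 10^-3 mol
Let x = n(Na2CO3), y = n(NaCl).
Titrant: 2x = 8.483 × 10^-3;  mass: 105.99x + 58.44y = 0.8143
Solving, x = 4.242 × 10^-3 mol, y = 6.241 × 10^-3 mol
mass of Na2CO3 = 4.242 × 10^-3 × 105.99 = 0.4496 g

0.4496 g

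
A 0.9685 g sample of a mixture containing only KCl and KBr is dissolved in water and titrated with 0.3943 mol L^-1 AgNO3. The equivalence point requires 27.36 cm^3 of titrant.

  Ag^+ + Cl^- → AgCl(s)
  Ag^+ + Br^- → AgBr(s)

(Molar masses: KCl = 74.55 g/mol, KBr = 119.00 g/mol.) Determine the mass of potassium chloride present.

n(AgNO3) = 0.02736 × 0.3943 = 0.01079 mol
Let x = n(KCl), y = n(KBr).
Titrant: 1x + 1y = 0.01079;  mass: 74.55x + 119.00y = 0.9685
Solving, x = 7.093 × 10^-3 mol, y = 3.695 × 10^-3 mol
mass of KCl = 7.093 × 10^-3 × 74.55 = 0.5288 g

0.5288 g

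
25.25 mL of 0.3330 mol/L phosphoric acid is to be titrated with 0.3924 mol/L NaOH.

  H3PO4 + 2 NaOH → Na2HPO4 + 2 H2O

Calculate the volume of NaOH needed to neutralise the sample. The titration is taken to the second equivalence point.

n(H3PO4) = 0.02525 L × 0.3330 mol/L = 8.408 × 10^-3 mol
From the 2:1 stoichiometry, n(NaOH) = 2/1 × 8.408 × 10^-3 = 0.01682 mol
V(NaOH) = 0.01682 mol / 0.3924 mol/L = 0.04286 L = 42.86 mL

42.86 mL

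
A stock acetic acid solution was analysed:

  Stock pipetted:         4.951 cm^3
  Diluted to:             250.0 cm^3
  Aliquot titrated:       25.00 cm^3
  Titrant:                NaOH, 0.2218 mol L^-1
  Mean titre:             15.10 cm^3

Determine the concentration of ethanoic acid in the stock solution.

CH3COOH + NaOH → CH3COONa + H2O
n(NaOH) = 0.01510 × 0.2218 = 3.349 × 10^-3 mol
n(CH3COOH) in the aliquot = 3.349 × 10^-3 mol (1:1 ratio)
[CH3COOH]_dilute = 3.349 × 10^-3 / 0.02500 = 0.1340 mol/L
Dilution factor = 250.0 / 4.951 = 50.49
[CH3COOH]_stock = 0.1340 × 50.49 = 6.765 mol/L

6.765 mol/L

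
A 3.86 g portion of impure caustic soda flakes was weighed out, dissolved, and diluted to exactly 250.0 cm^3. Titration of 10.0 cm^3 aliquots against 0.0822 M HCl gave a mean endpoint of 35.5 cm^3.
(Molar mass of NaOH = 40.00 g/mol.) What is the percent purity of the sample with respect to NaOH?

NaOH + HCl → NaCl + H2O
n(HCl) per titration = 0.0355 × 0.0822 = 2.92 × 10^-3 mol
n(NaOH) in each aliquot = 2.92 × 10^-3 mol (1:1 ratio)
n(NaOH) in the whole flask = 2.92 × 10^-3 × 250.0/10.0 = 0.0730 mol
mass of NaOH = 0.0730 × 40.00 = 2.92 g
% NaOH = 2.92 / 3.86 × 100 = 75.6 %

75.6 %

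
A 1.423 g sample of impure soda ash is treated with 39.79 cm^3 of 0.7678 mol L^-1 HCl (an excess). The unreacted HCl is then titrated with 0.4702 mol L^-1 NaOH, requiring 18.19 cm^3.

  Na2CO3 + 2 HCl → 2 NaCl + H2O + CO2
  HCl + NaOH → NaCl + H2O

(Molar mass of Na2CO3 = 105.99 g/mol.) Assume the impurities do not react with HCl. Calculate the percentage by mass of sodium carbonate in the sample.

n(HCl) added = 0.03979 × 0.7678 = 0.03055 mol
n(NaOH) used in back-titration = 0.01819 × 0.4702 = 8.553 × 10^-3 mol
n(HCl) left over = 8.553 × 10^-3 mol (1:1 ratio)
n(HCl) consumed by analyte = 0.03055 − 8.553 × 10^-3 = 0.02200 mol
From the 1:2 ratio, n(Na2CO3) = 1/2 × 0.02200 = 0.01100 mol
mass of Na2CO3 = 0.01100 × 105.99 = 1.166 g
% Na2CO3 = 1.166 / 1.423 × 100 = 81.92 %

81.92 %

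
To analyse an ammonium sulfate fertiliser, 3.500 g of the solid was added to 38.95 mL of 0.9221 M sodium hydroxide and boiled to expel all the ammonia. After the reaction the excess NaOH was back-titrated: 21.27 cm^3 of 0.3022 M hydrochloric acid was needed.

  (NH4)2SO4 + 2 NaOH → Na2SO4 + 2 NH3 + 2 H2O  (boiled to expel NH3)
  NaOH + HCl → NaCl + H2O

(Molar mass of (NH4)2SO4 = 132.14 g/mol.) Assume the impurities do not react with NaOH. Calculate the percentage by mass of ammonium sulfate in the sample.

n(NaOH) added = 0.03895 × 0.9221 = 0.03592 mol
n(HCl) used in back-titration = 0.02127 × 0.3022 = 6.428 × 10^-3 mol
n(NaOH) left over = 6.428 × 10^-3 mol (1:1 ratio)
n(NaOH) consumed by analyte = 0.03592 − 6.428 × 10^-3 = 0.02949 mol
From the 1:2 ratio, n((NH4)2SO4) = 1/2 × 0.02949 = 0.01474 mol
mass of (NH4)2SO4 = 0.01474 × 132.14 = 1.948 g
% (NH4)2SO4 = 1.948 / 3.500 × 100 = 55.66 %

55.66 %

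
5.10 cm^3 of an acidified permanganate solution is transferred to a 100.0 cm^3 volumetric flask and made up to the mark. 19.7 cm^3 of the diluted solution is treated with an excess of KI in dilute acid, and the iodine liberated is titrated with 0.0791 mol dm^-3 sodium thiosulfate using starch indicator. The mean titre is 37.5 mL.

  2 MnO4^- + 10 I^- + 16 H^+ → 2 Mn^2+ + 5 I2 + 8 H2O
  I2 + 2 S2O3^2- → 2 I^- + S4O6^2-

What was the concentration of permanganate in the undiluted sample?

0.590 mol/L

n(S2O3^2-) = 0.0375 × 0.0791 = 2.97 × 10^-3 mol
n(I2) = n(S2O3^2-)/2 = 1.48 × 10^-3 mol
From the 2:5 ratio, n(MnO4^-) in the aliquot = 2/5 × 1.48 × 10^-3 = 5.93 × 10^-4 mol
[MnO4^-]_dilute = 5.93 × 10^-4 / 0.0197 = 0.0301 mol/L
[MnO4^-]_original = 0.0301 × 100.0/5.10 = 0.590 mol/L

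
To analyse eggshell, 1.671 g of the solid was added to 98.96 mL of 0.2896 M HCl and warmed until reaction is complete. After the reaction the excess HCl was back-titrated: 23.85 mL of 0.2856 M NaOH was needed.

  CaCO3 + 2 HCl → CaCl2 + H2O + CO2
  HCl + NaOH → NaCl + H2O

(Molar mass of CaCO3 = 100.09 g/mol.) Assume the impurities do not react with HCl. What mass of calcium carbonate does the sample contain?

1.093 g

n(HCl) added = 0.09896 × 0.2896 = 0.02866 mol
n(NaOH) used in back-titration = 0.02385 × 0.2856 = 6.812 × 10^-3 mol
n(HCl) left over = 6.812 × 10^-3 mol (1:1 ratio)
n(HCl) consumed by analyte = 0.02866 − 6.812 × 10^-3 = 0.02185 mol
From the 1:2 ratio, n(CaCO3) = 1/2 × 0.02185 = 0.01092 mol
mass of CaCO3 = 0.01092 × 100.09 = 1.093 g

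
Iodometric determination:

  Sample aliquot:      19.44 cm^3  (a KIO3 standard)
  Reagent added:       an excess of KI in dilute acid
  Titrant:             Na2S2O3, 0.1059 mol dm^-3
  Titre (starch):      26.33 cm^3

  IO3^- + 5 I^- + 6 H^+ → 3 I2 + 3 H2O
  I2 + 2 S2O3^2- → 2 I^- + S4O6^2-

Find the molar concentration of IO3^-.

n(S2O3^2-) = 0.02633 × 0.1059 = 2.788 × 10^-3 mol
n(I2) = n(S2O3^2-)/2 = 1.394 × 10^-3 mol
From the 1:3 ratio, n(IO3^-) in the aliquot = 1/3 × 1.394 × 10^-3 = 4.647 × 10^-4 mol
[IO3^-] = 4.647 × 10^-4 / 0.01944 = 0.02391 mol/L

0.02391 mol/L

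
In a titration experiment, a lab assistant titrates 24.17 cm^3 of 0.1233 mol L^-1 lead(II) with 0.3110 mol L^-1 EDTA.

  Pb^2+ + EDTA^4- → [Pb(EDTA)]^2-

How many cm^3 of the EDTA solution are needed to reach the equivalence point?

9.583 mL

n(Pb2+) = 0.02417 L × 0.1233 mol/L = 2.980 × 10^-3 mol
n(EDTA) = 2.980 × 10^-3 mol (1:1 stoichiometry)
V(EDTA) = 2.980 × 10^-3 mol / 0.3110 mol/L = 0.009583 L = 9.583 mL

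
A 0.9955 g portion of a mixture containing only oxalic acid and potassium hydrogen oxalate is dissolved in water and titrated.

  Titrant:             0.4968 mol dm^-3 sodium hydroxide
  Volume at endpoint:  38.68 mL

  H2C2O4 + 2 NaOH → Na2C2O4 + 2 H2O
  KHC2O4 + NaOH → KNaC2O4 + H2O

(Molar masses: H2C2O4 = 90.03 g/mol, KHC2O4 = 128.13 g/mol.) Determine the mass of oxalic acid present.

0.7943 g

n(NaOH) = 0.03868 × 0.4968 = 0.01922 mol
Let x = n(H2C2O4), y = n(KHC2O4).
Titrant: 2x + 1y = 0.01922;  mass: 90.03x + 128.13y = 0.9955
Solving, x = 8.823 × 10^-3 mol, y = 1.570 × 10^-3 mol
mass of H2C2O4 = 8.823 × 10^-3 × 90.03 = 0.7943 g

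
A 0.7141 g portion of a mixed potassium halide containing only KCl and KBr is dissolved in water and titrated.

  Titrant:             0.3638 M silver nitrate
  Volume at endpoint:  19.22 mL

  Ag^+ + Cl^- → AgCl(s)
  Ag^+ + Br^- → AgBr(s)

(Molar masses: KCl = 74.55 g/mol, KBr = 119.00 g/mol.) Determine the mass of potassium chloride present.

n(AgNO3) = 0.01922 × 0.3638 = 6.992 × 10^-3 mol
Let x = n(KCl), y = n(KBr).
Titrant: 1x + 1y = 6.992 × 10^-3;  mass: 74.55x + 119.00y = 0.7141
Solving, x = 2.654 × 10^-3 mol, y = 4.338 × 10^-3 mol
mass of KCl = 2.654 × 10^-3 × 74.55 = 0.1979 g

0.1979 g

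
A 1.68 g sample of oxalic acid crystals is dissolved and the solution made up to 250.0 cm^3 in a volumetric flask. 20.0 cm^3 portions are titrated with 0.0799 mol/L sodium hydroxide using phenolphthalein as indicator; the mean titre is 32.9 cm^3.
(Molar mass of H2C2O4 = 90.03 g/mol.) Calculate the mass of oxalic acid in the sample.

1.48 g

H2C2O4 + 2 NaOH → Na2C2O4 + 2 H2O
n(NaOH) per titration = 0.0329 × 0.0799 = 2.63 × 10^-3 mol
From the 1:2 ratio, n(H2C2O4) in each aliquot = 1/2 × 2.63 × 10^-3 = 1.31 × 10^-3 mol
n(H2C2O4) in the whole flask = 1.31 × 10^-3 × 250.0/20.0 = 0.0164 mol
mass of H2C2O4 = 0.0164 × 90.03 = 1.48 g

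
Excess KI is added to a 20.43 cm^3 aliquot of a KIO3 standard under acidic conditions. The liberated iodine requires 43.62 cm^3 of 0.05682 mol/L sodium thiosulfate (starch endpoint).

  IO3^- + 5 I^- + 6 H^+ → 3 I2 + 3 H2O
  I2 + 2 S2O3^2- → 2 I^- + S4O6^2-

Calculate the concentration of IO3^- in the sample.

0.02022 mol/L

n(S2O3^2-) = 0.04362 × 0.05682 = 2.478 × 10^-3 mol
n(I2) = n(S2O3^2-)/2 = 1.239 × 10^-3 mol
From the 1:3 ratio, n(IO3^-) in the aliquot = 1/3 × 1.239 × 10^-3 = 4.131 × 10^-4 mol
[IO3^-] = 4.131 × 10^-4 / 0.02043 = 0.02022 mol/L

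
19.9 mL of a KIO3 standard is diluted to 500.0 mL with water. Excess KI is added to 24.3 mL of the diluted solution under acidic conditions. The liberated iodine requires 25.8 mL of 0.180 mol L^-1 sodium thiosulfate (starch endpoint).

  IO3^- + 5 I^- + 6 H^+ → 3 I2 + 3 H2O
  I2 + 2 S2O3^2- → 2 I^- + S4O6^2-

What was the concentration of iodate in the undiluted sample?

0.800 mol/L

n(S2O3^2-) = 0.0258 × 0.180 = 4.64 × 10^-3 mol
n(I2) = n(S2O3^2-)/2 = 2.32 × 10^-3 mol
From the 1:3 ratio, n(IO3^-) in the aliquot = 1/3 × 2.32 × 10^-3 = 7.74 × 10^-4 mol
[IO3^-]_dilute = 7.74 × 10^-4 / 0.0243 = 0.0319 mol/L
[IO3^-]_original = 0.0319 × 500.0/19.9 = 0.800 mol/L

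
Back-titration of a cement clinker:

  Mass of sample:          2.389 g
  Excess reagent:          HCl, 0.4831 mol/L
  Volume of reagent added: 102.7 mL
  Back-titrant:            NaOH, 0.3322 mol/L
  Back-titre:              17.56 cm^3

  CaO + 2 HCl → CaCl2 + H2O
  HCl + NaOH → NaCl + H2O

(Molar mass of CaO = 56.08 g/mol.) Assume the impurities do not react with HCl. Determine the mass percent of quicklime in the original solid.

51.39 %

n(HCl) added = 0.1027 × 0.4831 = 0.04961 mol
n(NaOH) used in back-titration = 0.01756 × 0.3322 = 5.833 × 10^-3 mol
n(HCl) left over = 5.833 × 10^-3 mol (1:1 ratio)
n(HCl) consumed by analyte = 0.04961 − 5.833 × 10^-3 = 0.04378 mol
From the 1:2 ratio, n(CaO) = 1/2 × 0.04378 = 0.02189 mol
mass of CaO = 0.02189 × 56.08 = 1.228 g
% CaO = 1.228 / 2.389 × 100 = 51.39 %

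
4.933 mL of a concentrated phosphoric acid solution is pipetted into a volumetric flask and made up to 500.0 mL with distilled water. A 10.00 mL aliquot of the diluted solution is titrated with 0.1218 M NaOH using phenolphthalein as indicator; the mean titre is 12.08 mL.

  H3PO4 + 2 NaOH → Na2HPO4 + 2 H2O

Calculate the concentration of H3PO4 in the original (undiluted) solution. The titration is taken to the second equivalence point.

7.457 M

n(NaOH) = 0.01208 × 0.1218 = 1.471 × 10^-3 mol
From the 1:2 ratio, n(H3PO4) in the aliquot = 1/2 × 1.471 × 10^-3 = 7.357 × 10^-4 mol
[H3PO4]_dilute = 7.357 × 10^-4 / 0.01000 = 0.07357 mol/L
Dilution factor = 500.0 / 4.933 = 101.4
[H3PO4]_stock = 0.07357 × 101.4 = 7.457 mol/L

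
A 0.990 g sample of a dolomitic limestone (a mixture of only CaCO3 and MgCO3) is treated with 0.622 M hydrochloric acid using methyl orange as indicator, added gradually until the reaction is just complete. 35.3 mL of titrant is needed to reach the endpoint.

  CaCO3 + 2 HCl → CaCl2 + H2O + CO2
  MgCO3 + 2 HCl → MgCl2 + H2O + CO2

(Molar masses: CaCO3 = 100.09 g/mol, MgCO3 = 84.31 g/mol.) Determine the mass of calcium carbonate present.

0.409 g

n(HCl) = 0.0353 × 0.622 = 0.0220 mol
Let x = n(CaCO3), y = n(MgCO3).
Titrant: 2x + 2y = 0.0220;  mass: 100.09x + 84.31y = 0.990
Solving, x = 4.08 × 10^-3 mol, y = 6.90 × 10^-3 mol
mass of CaCO3 = 4.08 × 10^-3 × 100.09 = 0.409 g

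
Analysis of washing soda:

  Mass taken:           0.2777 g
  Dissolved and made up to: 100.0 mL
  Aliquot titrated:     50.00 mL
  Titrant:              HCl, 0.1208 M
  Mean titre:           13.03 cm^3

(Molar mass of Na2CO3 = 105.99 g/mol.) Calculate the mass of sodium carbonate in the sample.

0.1668 g

Na2CO3 + 2 HCl → 2 NaCl + H2O + CO2
n(HCl) per titration = 0.01303 × 0.1208 = 1.574 × 10^-3 mol
From the 1:2 ratio, n(Na2CO3) in each aliquot = 1/2 × 1.574 × 10^-3 = 7.870 × 10^-4 mol
n(Na2CO3) in the whole flask = 7.870 × 10^-4 × 100.0/50.00 = 1.574 × 10^-3 mol
mass of Na2CO3 = 1.574 × 10^-3 × 105.99 = 0.1668 g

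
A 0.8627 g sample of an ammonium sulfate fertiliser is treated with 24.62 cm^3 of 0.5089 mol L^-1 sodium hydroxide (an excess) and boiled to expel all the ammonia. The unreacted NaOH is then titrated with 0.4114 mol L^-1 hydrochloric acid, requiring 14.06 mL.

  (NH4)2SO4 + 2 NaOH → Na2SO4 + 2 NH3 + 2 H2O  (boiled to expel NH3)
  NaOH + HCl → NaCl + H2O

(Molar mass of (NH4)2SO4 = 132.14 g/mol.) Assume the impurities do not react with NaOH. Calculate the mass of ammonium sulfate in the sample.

n(NaOH) added = 0.02462 × 0.5089 = 0.01253 mol
n(HCl) used in back-titration = 0.01406 × 0.4114 = 5.784 × 10^-3 mol
n(NaOH) left over = 5.784 × 10^-3 mol (1:1 ratio)
n(NaOH) consumed by analyte = 0.01253 − 5.784 × 10^-3 = 6.745 × 10^-3 mol
From the 1:2 ratio, n((NH4)2SO4) = 1/2 × 6.745 × 10^-3 = 3.372 × 10^-3 mol
mass of (NH4)2SO4 = 3.372 × 10^-3 × 132.14 = 0.4456 g

0.4456 g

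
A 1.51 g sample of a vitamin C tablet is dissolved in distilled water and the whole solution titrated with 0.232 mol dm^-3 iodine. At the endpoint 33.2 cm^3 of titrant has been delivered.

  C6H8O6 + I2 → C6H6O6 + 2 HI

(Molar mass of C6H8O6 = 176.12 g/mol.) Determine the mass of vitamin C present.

n(I2) = 0.0332 L × 0.232 mol/L = 7.70 × 10^-3 mol
n(C6H8O6) = 7.70 × 10^-3 mol (1:1 ratio)
mass of C6H8O6 = 7.70 × 10^-3 × 176.12 g/mol = 1.36 g

1.36 g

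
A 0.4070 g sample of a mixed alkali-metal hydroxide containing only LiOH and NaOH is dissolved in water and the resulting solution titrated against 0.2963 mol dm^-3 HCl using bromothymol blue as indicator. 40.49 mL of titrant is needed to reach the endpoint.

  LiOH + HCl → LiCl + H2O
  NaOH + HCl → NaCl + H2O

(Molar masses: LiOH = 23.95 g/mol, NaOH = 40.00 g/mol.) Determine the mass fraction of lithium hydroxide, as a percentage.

26.72 %

n(HCl) = 0.04049 × 0.2963 = 0.01200 mol
Let x = n(LiOH), y = n(NaOH).
Titrant: 1x + 1y = 0.01200;  mass: 23.95x + 40.00y = 0.4070
Solving, x = 4.541 × 10^-3 mol, y = 7.456 × 10^-3 mol
mass of LiOH = 4.541 × 10^-3 × 23.95 = 0.1088 g
% LiOH = 0.1088 / 0.4070 × 100 = 26.72 %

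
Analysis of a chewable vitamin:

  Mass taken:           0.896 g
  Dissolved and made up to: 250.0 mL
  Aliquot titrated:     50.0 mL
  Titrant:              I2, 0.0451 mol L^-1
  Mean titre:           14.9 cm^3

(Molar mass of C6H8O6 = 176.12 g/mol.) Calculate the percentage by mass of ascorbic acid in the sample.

C6H8O6 + I2 → C6H6O6 + 2 HI
n(I2) per titration = 0.0149 × 0.0451 = 6.72 × 10^-4 mol
n(C6H8O6) in each aliquot = 6.72 × 10^-4 mol (1:1 ratio)
n(C6H8O6) in the whole flask = 6.72 × 10^-4 × 250.0/50.0 = 3.36 × 10^-3 mol
mass of C6H8O6 = 3.36 × 10^-3 × 176.12 = 0.592 g
% C6H8O6 = 0.592 / 0.896 × 100 = 66.0 %

66.0 %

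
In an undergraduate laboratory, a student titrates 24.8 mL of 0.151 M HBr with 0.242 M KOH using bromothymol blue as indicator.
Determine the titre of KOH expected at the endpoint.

15.5 mL

HBr + KOH → KBr + H2O
n(HBr) = 0.0248 L × 0.151 mol/L = 3.74 × 10^-3 mol
n(KOH) = 3.74 × 10^-3 mol (1:1 stoichiometry)
V(KOH) = 3.74 × 10^-3 mol / 0.242 mol/L = 0.0155 L = 15.5 mL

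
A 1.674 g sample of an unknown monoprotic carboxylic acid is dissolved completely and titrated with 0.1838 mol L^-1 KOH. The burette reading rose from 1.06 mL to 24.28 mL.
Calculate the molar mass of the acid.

n(KOH) = 0.02322 L × 0.1838 mol/L = 4.268 × 10^-3 mol
n(HA) = 4.268 × 10^-3 mol (1:1 ratio)
M = m / n = 1.674 g / 4.268 × 10^-3 mol = 392.2 g/mol

392.2 g/mol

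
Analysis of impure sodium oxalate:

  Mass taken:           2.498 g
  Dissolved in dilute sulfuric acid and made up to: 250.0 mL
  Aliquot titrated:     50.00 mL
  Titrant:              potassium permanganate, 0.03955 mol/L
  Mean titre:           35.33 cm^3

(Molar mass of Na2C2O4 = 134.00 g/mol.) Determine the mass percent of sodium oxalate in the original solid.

2 MnO4^- + 5 C2O4^2- + 16 H^+ → 2 Mn^2+ + 10 CO2 + 8 H2O
n(KMnO4) per titration = 0.03533 × 0.03955 = 1.397 × 10^-3 mol
From the 5:2 ratio, n(Na2C2O4) in each aliquot = 5/2 × 1.397 × 10^-3 = 3.493 × 10^-3 mol
n(Na2C2O4) in the whole flask = 3.493 × 10^-3 × 250.0/50.00 = 0.01747 mol
mass of Na2C2O4 = 0.01747 × 134.00 = 2.340 g
% Na2C2O4 = 2.340 / 2.498 × 100 = 93.69 %

93.69 %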